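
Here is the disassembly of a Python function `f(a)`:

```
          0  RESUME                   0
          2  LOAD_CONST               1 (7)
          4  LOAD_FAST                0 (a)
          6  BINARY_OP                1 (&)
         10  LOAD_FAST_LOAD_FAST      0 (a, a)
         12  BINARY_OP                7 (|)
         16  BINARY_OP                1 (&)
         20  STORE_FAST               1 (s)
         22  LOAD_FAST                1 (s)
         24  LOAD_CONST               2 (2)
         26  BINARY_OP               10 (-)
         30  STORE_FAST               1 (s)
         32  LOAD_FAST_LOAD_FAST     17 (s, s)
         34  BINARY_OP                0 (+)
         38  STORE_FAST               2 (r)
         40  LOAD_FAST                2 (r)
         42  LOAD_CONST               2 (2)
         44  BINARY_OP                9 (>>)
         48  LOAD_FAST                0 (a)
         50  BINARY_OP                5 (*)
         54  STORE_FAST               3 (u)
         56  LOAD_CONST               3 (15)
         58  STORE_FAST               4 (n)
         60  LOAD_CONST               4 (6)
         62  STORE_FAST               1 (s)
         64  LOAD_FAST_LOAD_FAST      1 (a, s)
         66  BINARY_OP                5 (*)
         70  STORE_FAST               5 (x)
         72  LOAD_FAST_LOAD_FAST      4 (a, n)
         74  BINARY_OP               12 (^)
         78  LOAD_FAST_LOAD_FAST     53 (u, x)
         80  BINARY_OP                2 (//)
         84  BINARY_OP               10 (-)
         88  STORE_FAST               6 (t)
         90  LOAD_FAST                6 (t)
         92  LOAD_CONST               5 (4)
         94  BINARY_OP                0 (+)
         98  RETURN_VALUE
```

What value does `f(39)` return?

LOAD_CONST → push 7. Stack: [7]
LOAD_FAST a → push 39. Stack: [7, 39]
BINARY_OP & → 7 & 39 = 7. Stack: [7]
LOAD_FAST_LOAD_FAST a,a → push 39,39. Stack: [7, 39, 39]
BINARY_OP | → 39 | 39 = 39. Stack: [7, 39]
BINARY_OP & → 7 & 39 = 7. Stack: [7]
STORE_FAST s → s=7. Stack: []
LOAD_FAST s → push 7. Stack: [7]
LOAD_CONST → push 2. Stack: [7, 2]
BINARY_OP - → 7 - 2 = 5. Stack: [5]
STORE_FAST s → s=5. Stack: []
LOAD_FAST_LOAD_FAST s,s → push 5,5. Stack: [5, 5]
BINARY_OP + → 5 + 5 = 10. Stack: [10]
STORE_FAST r → r=10. Stack: []
LOAD_FAST r → push 10. Stack: [10]
LOAD_CONST → push 2. Stack: [10, 2]
BINARY_OP >> → 10 >> 2 = 2. Stack: [2]
LOAD_FAST a → push 39. Stack: [2, 39]
BINARY_OP * → 2 * 39 = 78. Stack: [78]
STORE_FAST u → u=78. Stack: []
LOAD_CONST → push 15. Stack: [15]
STORE_FAST n → n=15. Stack: []
LOAD_CONST → push 6. Stack: [6]
STORE_FAST s → s=6. Stack: []
LOAD_FAST_LOAD_FAST a,s → push 39,6. Stack: [39, 6]
BINARY_OP * → 39 * 6 = 234. Stack: [234]
STORE_FAST x → x=234. Stack: []
LOAD_FAST_LOAD_FAST a,n → push 39,15. Stack: [39, 15]
BINARY_OP ^ → 39 ^ 15 = 40. Stack: [40]
LOAD_FAST_LOAD_FAST u,x → push 78,234. Stack: [40, 78, 234]
BINARY_OP // → 78 // 234 = 0. Stack: [40, 0]
BINARY_OP - → 40 - 0 = 40. Stack: [40]
STORE_FAST t → t=40. Stack: []
LOAD_FAST t → push 40. Stack: [40]
LOAD_CONST → push 4. Stack: [40, 4]
BINARY_OP + → 40 + 4 = 44. Stack: [44]
RETURN_VALUE → return 44.

44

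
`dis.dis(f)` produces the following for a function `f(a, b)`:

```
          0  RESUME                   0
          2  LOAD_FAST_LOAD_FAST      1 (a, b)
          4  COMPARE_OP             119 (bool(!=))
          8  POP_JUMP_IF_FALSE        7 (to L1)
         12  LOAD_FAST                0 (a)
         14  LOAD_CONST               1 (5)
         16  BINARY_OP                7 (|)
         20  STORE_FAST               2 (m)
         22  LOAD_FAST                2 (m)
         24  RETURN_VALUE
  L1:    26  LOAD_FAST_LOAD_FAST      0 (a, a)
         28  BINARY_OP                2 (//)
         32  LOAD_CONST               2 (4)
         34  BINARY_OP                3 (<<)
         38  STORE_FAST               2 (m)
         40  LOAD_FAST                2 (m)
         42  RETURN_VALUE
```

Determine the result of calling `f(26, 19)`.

LOAD_FAST_LOAD_FAST a,b → push 26,19. Stack: [26, 19]
COMPARE_OP bool(!=) → 26 vs 19 = True. Stack: [True]
POP_JUMP_IF_FALSE → pop True; no jump. Stack: []
LOAD_FAST a → push 26. Stack: [26]
LOAD_CONST → push 5. Stack: [26, 5]
BINARY_OP | → 26 | 5 = 31. Stack: [31]
STORE_FAST m → m=31. Stack: []
LOAD_FAST m → push 31. Stack: [31]
RETURN_VALUE → return 31.

31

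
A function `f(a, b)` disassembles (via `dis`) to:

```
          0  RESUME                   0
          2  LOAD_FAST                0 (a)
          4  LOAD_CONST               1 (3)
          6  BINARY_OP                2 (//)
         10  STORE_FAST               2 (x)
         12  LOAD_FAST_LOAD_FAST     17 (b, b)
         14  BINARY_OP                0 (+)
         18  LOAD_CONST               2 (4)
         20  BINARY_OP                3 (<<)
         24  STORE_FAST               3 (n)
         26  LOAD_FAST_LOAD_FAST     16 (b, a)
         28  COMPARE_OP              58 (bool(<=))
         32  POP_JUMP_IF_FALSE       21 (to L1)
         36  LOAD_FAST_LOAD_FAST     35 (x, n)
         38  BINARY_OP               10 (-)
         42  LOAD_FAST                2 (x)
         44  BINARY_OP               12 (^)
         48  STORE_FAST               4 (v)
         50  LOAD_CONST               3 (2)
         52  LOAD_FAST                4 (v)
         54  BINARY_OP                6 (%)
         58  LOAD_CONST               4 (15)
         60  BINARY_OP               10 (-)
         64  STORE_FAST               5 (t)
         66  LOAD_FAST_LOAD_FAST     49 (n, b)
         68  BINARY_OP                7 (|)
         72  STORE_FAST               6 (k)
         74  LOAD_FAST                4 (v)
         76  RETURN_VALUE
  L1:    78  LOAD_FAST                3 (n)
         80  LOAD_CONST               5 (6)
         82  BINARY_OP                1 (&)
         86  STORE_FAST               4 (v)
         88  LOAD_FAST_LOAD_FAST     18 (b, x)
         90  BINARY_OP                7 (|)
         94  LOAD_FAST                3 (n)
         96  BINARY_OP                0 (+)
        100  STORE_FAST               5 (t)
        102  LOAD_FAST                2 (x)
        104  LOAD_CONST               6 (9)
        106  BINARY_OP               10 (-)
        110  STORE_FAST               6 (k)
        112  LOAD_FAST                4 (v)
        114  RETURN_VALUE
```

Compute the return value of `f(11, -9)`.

288

LOAD_FAST a → push 11. Stack: [11]
LOAD_CONST → push 3. Stack: [11, 3]
BINARY_OP // → 11 // 3 = 3. Stack: [3]
STORE_FAST x → x=3. Stack: []
LOAD_FAST_LOAD_FAST b,b → push -9,-9. Stack: [-9, -9]
BINARY_OP + → -9 + -9 = -18. Stack: [-18]
LOAD_CONST → push 4. Stack: [-18, 4]
BINARY_OP << → -18 << 4 = -288. Stack: [-288]
STORE_FAST n → n=-288. Stack: []
LOAD_FAST_LOAD_FAST b,a → push -9,11. Stack: [-9, 11]
COMPARE_OP bool(<=) → -9 vs 11 = True. Stack: [True]
POP_JUMP_IF_FALSE → pop True; no jump. Stack: []
LOAD_FAST_LOAD_FAST x,n → push 3,-288. Stack: [3, -288]
BINARY_OP - → 3 - -288 = 291. Stack: [291]
LOAD_FAST x → push 3. Stack: [291, 3]
BINARY_OP ^ → 291 ^ 3 = 288. Stack: [288]
STORE_FAST v → v=288. Stack: []
LOAD_CONST → push 2. Stack: [2]
LOAD_FAST v → push 288. Stack: [2, 288]
BINARY_OP % → 2 % 288 = 2. Stack: [2]
LOAD_CONST → push 15. Stack: [2, 15]
BINARY_OP - → 2 - 15 = -13. Stack: [-13]
STORE_FAST t → t=-13. Stack: []
LOAD_FAST_LOAD_FAST n,b → push -288,-9. Stack: [-288, -9]
BINARY_OP | → -288 | -9 = -9. Stack: [-9]
STORE_FAST k → k=-9. Stack: []
LOAD_FAST v → push 288. Stack: [288]
RETURN_VALUE → return 288.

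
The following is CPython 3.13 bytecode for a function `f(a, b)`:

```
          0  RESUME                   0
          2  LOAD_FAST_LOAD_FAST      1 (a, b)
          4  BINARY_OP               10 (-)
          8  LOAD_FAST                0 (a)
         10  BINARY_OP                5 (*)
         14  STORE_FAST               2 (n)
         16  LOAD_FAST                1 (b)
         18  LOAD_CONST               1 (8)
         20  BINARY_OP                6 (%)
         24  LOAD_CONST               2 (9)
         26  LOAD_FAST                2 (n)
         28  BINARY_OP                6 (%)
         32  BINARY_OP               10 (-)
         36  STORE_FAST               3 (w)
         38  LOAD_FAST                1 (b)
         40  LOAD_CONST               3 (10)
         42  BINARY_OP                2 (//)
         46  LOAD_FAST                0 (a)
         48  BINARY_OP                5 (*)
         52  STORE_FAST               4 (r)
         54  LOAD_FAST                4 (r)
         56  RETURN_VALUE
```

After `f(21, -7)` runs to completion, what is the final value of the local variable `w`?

LOAD_FAST_LOAD_FAST a,b → push 21,-7. Stack: [21, -7]
BINARY_OP - → 21 - -7 = 28. Stack: [28]
LOAD_FAST a → push 21. Stack: [28, 21]
BINARY_OP * → 28 * 21 = 588. Stack: [588]
STORE_FAST n → n=588. Stack: []
LOAD_FAST b → push -7. Stack: [-7]
LOAD_CONST → push 8. Stack: [-7, 8]
BINARY_OP % → -7 % 8 = 1. Stack: [1]
LOAD_CONST → push 9. Stack: [1, 9]
LOAD_FAST n → push 588. Stack: [1, 9, 588]
BINARY_OP % → 9 % 588 = 9. Stack: [1, 9]
BINARY_OP - → 1 - 9 = -8. Stack: [-8]
STORE_FAST w → w=-8. Stack: []
LOAD_FAST b → push -7. Stack: [-7]
LOAD_CONST → push 10. Stack: [-7, 10]
BINARY_OP // → -7 // 10 = -1. Stack: [-1]
LOAD_FAST a → push 21. Stack: [-1, 21]
BINARY_OP * → -1 * 21 = -21. Stack: [-21]
STORE_FAST r → r=-21. Stack: []
LOAD_FAST r → push -21. Stack: [-21]
RETURN_VALUE → return -21.

-8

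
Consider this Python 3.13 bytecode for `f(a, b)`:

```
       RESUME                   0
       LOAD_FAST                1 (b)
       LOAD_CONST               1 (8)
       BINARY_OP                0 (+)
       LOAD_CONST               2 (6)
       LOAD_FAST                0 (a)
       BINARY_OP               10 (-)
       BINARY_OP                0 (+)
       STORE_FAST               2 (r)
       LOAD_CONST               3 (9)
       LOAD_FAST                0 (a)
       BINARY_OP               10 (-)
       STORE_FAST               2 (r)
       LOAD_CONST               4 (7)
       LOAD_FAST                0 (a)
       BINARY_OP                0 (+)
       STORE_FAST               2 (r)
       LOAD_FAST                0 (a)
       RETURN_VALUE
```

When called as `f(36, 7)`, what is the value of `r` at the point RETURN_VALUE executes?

LOAD_FAST b → push 7. Stack: [7]
LOAD_CONST → push 8. Stack: [7, 8]
BINARY_OP + → 7 + 8 = 15. Stack: [15]
LOAD_CONST → push 6. Stack: [15, 6]
LOAD_FAST a → push 36. Stack: [15, 6, 36]
BINARY_OP - → 6 - 36 = -30. Stack: [15, -30]
BINARY_OP + → 15 + -30 = -15. Stack: [-15]
STORE_FAST r → r=-15. Stack: []
LOAD_CONST → push 9. Stack: [9]
LOAD_FAST a → push 36. Stack: [9, 36]
BINARY_OP - → 9 - 36 = -27. Stack: [-27]
STORE_FAST r → r=-27. Stack: []
LOAD_CONST → push 7. Stack: [7]
LOAD_FAST a → push 36. Stack: [7, 36]
BINARY_OP + → 7 + 36 = 43. Stack: [43]
STORE_FAST r → r=43. Stack: []
LOAD_FAST a → push 36. Stack: [36]
RETURN_VALUE → return 36.

43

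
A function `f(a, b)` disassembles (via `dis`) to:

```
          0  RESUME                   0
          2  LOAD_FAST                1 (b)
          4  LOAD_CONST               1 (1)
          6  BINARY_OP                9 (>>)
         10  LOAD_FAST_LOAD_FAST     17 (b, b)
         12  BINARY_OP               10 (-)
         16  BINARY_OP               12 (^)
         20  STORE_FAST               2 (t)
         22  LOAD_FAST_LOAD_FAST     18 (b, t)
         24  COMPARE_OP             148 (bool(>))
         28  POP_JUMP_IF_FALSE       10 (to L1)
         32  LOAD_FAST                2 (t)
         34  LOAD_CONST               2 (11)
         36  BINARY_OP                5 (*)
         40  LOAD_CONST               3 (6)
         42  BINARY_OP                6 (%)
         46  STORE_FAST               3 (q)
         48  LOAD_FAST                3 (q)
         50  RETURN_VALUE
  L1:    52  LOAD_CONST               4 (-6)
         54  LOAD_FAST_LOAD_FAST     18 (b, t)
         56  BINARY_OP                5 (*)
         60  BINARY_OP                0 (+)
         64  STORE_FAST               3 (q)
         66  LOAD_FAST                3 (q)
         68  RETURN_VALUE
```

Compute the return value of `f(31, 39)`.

5

LOAD_FAST b → push 39. Stack: [39]
LOAD_CONST → push 1. Stack: [39, 1]
BINARY_OP >> → 39 >> 1 = 19. Stack: [19]
LOAD_FAST_LOAD_FAST b,b → push 39,39. Stack: [19, 39, 39]
BINARY_OP - → 39 - 39 = 0. Stack: [19, 0]
BINARY_OP ^ → 19 ^ 0 = 19. Stack: [19]
STORE_FAST t → t=19. Stack: []
LOAD_FAST_LOAD_FAST b,t → push 39,19. Stack: [39, 19]
COMPARE_OP bool(>) → 39 vs 19 = True. Stack: [True]
POP_JUMP_IF_FALSE → pop True; no jump. Stack: []
LOAD_FAST t → push 19. Stack: [19]
LOAD_CONST → push 11. Stack: [19, 11]
BINARY_OP * → 19 * 11 = 209. Stack: [209]
LOAD_CONST → push 6. Stack: [209, 6]
BINARY_OP % → 209 % 6 = 5. Stack: [5]
STORE_FAST q → q=5. Stack: []
LOAD_FAST q → push 5. Stack: [5]
RETURN_VALUE → return 5.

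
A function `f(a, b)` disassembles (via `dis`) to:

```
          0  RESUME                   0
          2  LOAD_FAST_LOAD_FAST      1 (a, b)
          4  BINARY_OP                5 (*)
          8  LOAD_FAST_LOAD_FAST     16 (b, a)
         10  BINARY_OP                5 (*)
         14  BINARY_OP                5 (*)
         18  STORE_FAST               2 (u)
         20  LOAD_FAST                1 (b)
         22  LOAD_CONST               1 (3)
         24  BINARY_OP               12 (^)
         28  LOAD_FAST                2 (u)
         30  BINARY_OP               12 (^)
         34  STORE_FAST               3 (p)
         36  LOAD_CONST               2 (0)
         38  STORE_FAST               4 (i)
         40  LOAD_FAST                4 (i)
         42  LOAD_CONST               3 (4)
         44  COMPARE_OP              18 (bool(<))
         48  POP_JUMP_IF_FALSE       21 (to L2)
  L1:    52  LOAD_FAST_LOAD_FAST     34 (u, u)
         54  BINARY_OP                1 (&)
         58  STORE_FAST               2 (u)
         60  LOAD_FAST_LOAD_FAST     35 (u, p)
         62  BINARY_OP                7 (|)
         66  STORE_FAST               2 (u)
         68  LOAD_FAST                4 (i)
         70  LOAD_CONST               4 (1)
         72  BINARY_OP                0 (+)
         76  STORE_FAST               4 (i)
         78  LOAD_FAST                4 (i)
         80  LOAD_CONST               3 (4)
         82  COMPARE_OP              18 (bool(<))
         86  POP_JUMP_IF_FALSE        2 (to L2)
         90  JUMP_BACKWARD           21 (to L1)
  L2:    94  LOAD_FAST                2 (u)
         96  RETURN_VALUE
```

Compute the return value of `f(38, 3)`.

12996

LOAD_FAST_LOAD_FAST a,b → push 38,3
BINARY_OP * → 38 * 3 = 114
LOAD_FAST_LOAD_FAST b,a → push 3,38
BINARY_OP * → 3 * 38 = 114
BINARY_OP * → 114 * 114 = 12996
STORE_FAST u → u=12996
LOAD_FAST b → push 3
LOAD_CONST → push 3
BINARY_OP ^ → 3 ^ 3 = 0
LOAD_FAST u → push 12996
BINARY_OP ^ → 0 ^ 12996 = 12996
STORE_FAST p → p=12996
LOAD_CONST → push 0
STORE_FAST i → i=0
LOAD_FAST i → push 0
LOAD_CONST → push 4
COMPARE_OP bool(<) → 0 vs 4 = True
POP_JUMP_IF_FALSE → pop True; no jump
LOAD_FAST_LOAD_FAST u,u → push 12996,12996
BINARY_OP & → 12996 & 12996 = 12996
STORE_FAST u → u=12996
LOAD_FAST_LOAD_FAST u,p → push 12996,12996
BINARY_OP | → 12996 | 12996 = 12996
STORE_FAST u → u=12996
LOAD_FAST i → push 0
LOAD_CONST → push 1
BINARY_OP + → 0 + 1 = 1
STORE_FAST i → i=1
LOAD_FAST i → push 1
LOAD_CONST → push 4
COMPARE_OP bool(<) → 1 vs 4 = True
POP_JUMP_IF_FALSE → pop True; no jump
LOAD_FAST_LOAD_FAST u,u → push 12996,12996
BINARY_OP & → 12996 & 12996 = 12996
STORE_FAST u → u=12996
LOAD_FAST_LOAD_FAST u,p → push 12996,12996
BINARY_OP | → 12996 | 12996 = 12996
STORE_FAST u → u=12996
LOAD_FAST i → push 1
LOAD_CONST → push 1
BINARY_OP + → 1 + 1 = 2
STORE_FAST i → i=2
LOAD_FAST i → push 2
LOAD_CONST → push 4
COMPARE_OP bool(<) → 2 vs 4 = True
POP_JUMP_IF_FALSE → pop True; no jump
LOAD_FAST_LOAD_FAST u,u → push 12996,12996
BINARY_OP & → 12996 & 12996 = 12996
STORE_FAST u → u=12996
LOAD_FAST_LOAD_FAST u,p → push 12996,12996
BINARY_OP | → 12996 | 12996 = 12996
STORE_FAST u → u=12996
LOAD_FAST i → push 2
LOAD_CONST → push 1
BINARY_OP + → 2 + 1 = 3
STORE_FAST i → i=3
LOAD_FAST i → push 3
LOAD_CONST → push 4
COMPARE_OP bool(<) → 3 vs 4 = True
POP_JUMP_IF_FALSE → pop True; no jump
LOAD_FAST_LOAD_FAST u,u → push 12996,12996
BINARY_OP & → 12996 & 12996 = 12996
STORE_FAST u → u=12996
LOAD_FAST_LOAD_FAST u,p → push 12996,12996
BINARY_OP | → 12996 | 12996 = 12996
STORE_FAST u → u=12996
LOAD_FAST i → push 3
LOAD_CONST → push 1
BINARY_OP + → 3 + 1 = 4
STORE_FAST i → i=4
LOAD_FAST i → push 4
LOAD_CONST → push 4
COMPARE_OP bool(<) → 4 vs 4 = False
POP_JUMP_IF_FALSE → pop False; jump
LOAD_FAST u → push 12996
RETURN_VALUE → return 12996.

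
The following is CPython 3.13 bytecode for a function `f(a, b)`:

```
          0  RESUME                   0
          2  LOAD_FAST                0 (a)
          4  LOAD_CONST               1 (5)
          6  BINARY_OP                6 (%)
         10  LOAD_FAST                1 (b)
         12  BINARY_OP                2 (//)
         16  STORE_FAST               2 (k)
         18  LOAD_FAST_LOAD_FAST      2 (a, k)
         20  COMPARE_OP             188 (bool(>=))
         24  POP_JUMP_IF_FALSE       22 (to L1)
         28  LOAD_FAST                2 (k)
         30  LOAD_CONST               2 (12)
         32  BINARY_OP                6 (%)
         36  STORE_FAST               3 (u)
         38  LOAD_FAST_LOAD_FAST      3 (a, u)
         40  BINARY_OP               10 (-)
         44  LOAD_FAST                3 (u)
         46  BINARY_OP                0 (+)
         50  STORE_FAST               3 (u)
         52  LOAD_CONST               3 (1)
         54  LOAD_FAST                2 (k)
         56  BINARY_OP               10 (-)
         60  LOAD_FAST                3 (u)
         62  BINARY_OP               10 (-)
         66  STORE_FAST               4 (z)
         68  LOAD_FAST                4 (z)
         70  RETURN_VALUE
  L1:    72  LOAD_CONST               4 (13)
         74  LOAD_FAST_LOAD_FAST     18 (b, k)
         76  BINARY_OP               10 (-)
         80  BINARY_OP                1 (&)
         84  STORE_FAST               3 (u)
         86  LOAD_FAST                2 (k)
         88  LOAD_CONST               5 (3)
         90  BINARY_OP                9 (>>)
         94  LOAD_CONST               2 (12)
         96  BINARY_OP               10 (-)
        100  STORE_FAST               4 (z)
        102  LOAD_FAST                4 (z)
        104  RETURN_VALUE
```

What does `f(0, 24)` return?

1

LOAD_FAST a → push 0. Stack: [0]
LOAD_CONST → push 5. Stack: [0, 5]
BINARY_OP % → 0 % 5 = 0. Stack: [0]
LOAD_FAST b → push 24. Stack: [0, 24]
BINARY_OP // → 0 // 24 = 0. Stack: [0]
STORE_FAST k → k=0. Stack: []
LOAD_FAST_LOAD_FAST a,k → push 0,0. Stack: [0, 0]
COMPARE_OP bool(>=) → 0 vs 0 = True. Stack: [True]
POP_JUMP_IF_FALSE → pop True; no jump. Stack: []
LOAD_FAST k → push 0. Stack: [0]
LOAD_CONST → push 12. Stack: [0, 12]
BINARY_OP % → 0 % 12 = 0. Stack: [0]
STORE_FAST u → u=0. Stack: []
LOAD_FAST_LOAD_FAST a,u → push 0,0. Stack: [0, 0]
BINARY_OP - → 0 - 0 = 0. Stack: [0]
LOAD_FAST u → push 0. Stack: [0, 0]
BINARY_OP + → 0 + 0 = 0. Stack: [0]
STORE_FAST u → u=0. Stack: []
LOAD_CONST → push 1. Stack: [1]
LOAD_FAST k → push 0. Stack: [1, 0]
BINARY_OP - → 1 - 0 = 1. Stack: [1]
LOAD_FAST u → push 0. Stack: [1, 0]
BINARY_OP - → 1 - 0 = 1. Stack: [1]
STORE_FAST z → z=1. Stack: []
LOAD_FAST z → push 1. Stack: [1]
RETURN_VALUE → return 1.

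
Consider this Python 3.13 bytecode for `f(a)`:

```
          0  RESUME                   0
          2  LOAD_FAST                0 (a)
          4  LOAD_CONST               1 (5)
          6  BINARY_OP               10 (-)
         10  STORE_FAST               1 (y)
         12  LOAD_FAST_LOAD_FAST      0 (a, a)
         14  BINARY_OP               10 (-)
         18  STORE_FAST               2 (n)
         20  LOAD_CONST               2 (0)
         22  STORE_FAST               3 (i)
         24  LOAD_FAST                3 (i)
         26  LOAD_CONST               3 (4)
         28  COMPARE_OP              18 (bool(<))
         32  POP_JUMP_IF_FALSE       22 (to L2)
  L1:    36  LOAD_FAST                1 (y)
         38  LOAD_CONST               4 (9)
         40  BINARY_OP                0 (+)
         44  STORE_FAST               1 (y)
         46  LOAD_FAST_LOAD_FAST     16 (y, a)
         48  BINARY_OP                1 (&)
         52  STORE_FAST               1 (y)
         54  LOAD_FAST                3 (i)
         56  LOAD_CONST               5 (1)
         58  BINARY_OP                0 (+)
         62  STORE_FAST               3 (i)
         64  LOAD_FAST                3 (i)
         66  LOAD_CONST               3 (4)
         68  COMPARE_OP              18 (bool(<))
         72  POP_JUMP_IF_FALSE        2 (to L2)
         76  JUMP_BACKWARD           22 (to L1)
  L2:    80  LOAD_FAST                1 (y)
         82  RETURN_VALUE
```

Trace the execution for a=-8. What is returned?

16

LOAD_FAST a → push -8
LOAD_CONST → push 5
BINARY_OP - → -8 - 5 = -13
STORE_FAST y → y=-13
LOAD_FAST_LOAD_FAST a,a → push -8,-8
BINARY_OP - → -8 - -8 = 0
STORE_FAST n → n=0
LOAD_CONST → push 0
STORE_FAST i → i=0
LOAD_FAST i → push 0
LOAD_CONST → push 4
COMPARE_OP bool(<) → 0 vs 4 = True
POP_JUMP_IF_FALSE → pop True; no jump
LOAD_FAST y → push -13
LOAD_CONST → push 9
BINARY_OP + → -13 + 9 = -4
STORE_FAST y → y=-4
LOAD_FAST_LOAD_FAST y,a → push -4,-8
BINARY_OP & → -4 & -8 = -8
STORE_FAST y → y=-8
LOAD_FAST i → push 0
LOAD_CONST → push 1
BINARY_OP + → 0 + 1 = 1
STORE_FAST i → i=1
LOAD_FAST i → push 1
LOAD_CONST → push 4
COMPARE_OP bool(<) → 1 vs 4 = True
POP_JUMP_IF_FALSE → pop True; no jump
LOAD_FAST y → push -8
LOAD_CONST → push 9
BINARY_OP + → -8 + 9 = 1
STORE_FAST y → y=1
LOAD_FAST_LOAD_FAST y,a → push 1,-8
BINARY_OP & → 1 & -8 = 0
STORE_FAST y → y=0
LOAD_FAST i → push 1
LOAD_CONST → push 1
BINARY_OP + → 1 + 1 = 2
STORE_FAST i → i=2
LOAD_FAST i → push 2
LOAD_CONST → push 4
COMPARE_OP bool(<) → 2 vs 4 = True
POP_JUMP_IF_FALSE → pop True; no jump
LOAD_FAST y → push 0
LOAD_CONST → push 9
BINARY_OP + → 0 + 9 = 9
STORE_FAST y → y=9
LOAD_FAST_LOAD_FAST y,a → push 9,-8
BINARY_OP & → 9 & -8 = 8
STORE_FAST y → y=8
LOAD_FAST i → push 2
LOAD_CONST → push 1
BINARY_OP + → 2 + 1 = 3
STORE_FAST i → i=3
LOAD_FAST i → push 3
LOAD_CONST → push 4
COMPARE_OP bool(<) → 3 vs 4 = True
POP_JUMP_IF_FALSE → pop True; no jump
LOAD_FAST y → push 8
LOAD_CONST → push 9
BINARY_OP + → 8 + 9 = 17
STORE_FAST y → y=17
LOAD_FAST_LOAD_FAST y,a → push 17,-8
BINARY_OP & → 17 & -8 = 16
STORE_FAST y → y=16
LOAD_FAST i → push 3
LOAD_CONST → push 1
BINARY_OP + → 3 + 1 = 4
STORE_FAST i → i=4
LOAD_FAST i → push 4
LOAD_CONST → push 4
COMPARE_OP bool(<) → 4 vs 4 = False
POP_JUMP_IF_FALSE → pop False; jump
LOAD_FAST y → push 16
RETURN_VALUE → return 16.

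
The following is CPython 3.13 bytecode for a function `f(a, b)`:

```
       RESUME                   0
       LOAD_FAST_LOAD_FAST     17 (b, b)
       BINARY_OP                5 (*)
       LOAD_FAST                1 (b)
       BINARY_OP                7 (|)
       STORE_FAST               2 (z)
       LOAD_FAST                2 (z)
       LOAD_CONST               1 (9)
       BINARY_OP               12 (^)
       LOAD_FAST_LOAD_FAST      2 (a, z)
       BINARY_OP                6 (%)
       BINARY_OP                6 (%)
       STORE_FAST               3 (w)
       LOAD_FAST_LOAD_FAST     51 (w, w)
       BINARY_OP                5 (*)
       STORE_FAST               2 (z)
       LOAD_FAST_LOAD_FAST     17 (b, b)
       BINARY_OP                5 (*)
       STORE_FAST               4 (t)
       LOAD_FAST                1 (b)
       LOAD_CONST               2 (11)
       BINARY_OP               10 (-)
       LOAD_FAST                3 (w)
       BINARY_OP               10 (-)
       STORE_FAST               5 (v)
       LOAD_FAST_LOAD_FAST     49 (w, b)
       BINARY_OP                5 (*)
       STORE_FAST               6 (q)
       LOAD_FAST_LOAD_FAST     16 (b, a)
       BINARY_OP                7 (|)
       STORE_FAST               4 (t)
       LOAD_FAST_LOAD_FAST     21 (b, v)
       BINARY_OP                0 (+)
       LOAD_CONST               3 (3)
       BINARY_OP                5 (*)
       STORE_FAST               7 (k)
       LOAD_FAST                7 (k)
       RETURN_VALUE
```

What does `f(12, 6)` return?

LOAD_FAST_LOAD_FAST b,b → push 6,6. Stack: [6, 6]
BINARY_OP * → 6 * 6 = 36. Stack: [36]
LOAD_FAST b → push 6. Stack: [36, 6]
BINARY_OP | → 36 | 6 = 38. Stack: [38]
STORE_FAST z → z=38. Stack: []
LOAD_FAST z → push 38. Stack: [38]
LOAD_CONST → push 9. Stack: [38, 9]
BINARY_OP ^ → 38 ^ 9 = 47. Stack: [47]
LOAD_FAST_LOAD_FAST a,z → push 12,38. Stack: [47, 12, 38]
BINARY_OP % → 12 % 38 = 12. Stack: [47, 12]
BINARY_OP % → 47 % 12 = 11. Stack: [11]
STORE_FAST w → w=11. Stack: []
LOAD_FAST_LOAD_FAST w,w → push 11,11. Stack: [11, 11]
BINARY_OP * → 11 * 11 = 121. Stack: [121]
STORE_FAST z → z=121. Stack: []
LOAD_FAST_LOAD_FAST b,b → push 6,6. Stack: [6, 6]
BINARY_OP * → 6 * 6 = 36. Stack: [36]
STORE_FAST t → t=36. Stack: []
LOAD_FAST b → push 6. Stack: [6]
LOAD_CONST → push 11. Stack: [6, 11]
BINARY_OP - → 6 - 11 = -5. Stack: [-5]
LOAD_FAST w → push 11. Stack: [-5, 11]
BINARY_OP - → -5 - 11 = -16. Stack: [-16]
STORE_FAST v → v=-16. Stack: []
LOAD_FAST_LOAD_FAST w,b → push 11,6. Stack: [11, 6]
BINARY_OP * → 11 * 6 = 66. Stack: [66]
STORE_FAST q → q=66. Stack: []
LOAD_FAST_LOAD_FAST b,a → push 6,12. Stack: [6, 12]
BINARY_OP | → 6 | 12 = 14. Stack: [14]
STORE_FAST t → t=14. Stack: []
LOAD_FAST_LOAD_FAST b,v → push 6,-16. Stack: [6, -16]
BINARY_OP + → 6 + -16 = -10. Stack: [-10]
LOAD_CONST → push 3. Stack: [-10, 3]
BINARY_OP * → -10 * 3 = -30. Stack: [-30]
STORE_FAST k → k=-30. Stack: []
LOAD_FAST k → push -30. Stack: [-30]
RETURN_VALUE → return -30.

-30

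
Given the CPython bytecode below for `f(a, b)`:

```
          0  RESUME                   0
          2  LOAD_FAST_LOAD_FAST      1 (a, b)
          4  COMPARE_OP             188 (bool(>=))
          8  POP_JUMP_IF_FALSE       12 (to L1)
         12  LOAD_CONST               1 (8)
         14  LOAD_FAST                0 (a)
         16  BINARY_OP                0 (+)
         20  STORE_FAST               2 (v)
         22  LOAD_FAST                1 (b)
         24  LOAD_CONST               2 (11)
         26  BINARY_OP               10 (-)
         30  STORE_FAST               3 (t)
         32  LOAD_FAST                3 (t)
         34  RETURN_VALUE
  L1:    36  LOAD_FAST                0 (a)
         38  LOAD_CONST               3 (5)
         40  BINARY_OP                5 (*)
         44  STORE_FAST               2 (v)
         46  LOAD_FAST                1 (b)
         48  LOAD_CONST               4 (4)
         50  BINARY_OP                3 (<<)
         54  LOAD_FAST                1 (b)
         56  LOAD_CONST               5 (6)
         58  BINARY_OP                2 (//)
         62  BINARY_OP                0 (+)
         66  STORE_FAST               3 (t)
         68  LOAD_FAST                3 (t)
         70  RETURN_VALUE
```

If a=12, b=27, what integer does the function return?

436

LOAD_FAST_LOAD_FAST a,b → push 12,27. Stack: [12, 27]
COMPARE_OP bool(>=) → 12 vs 27 = False. Stack: [False]
POP_JUMP_IF_FALSE → pop False; jump. Stack: []
LOAD_FAST a → push 12. Stack: [12]
LOAD_CONST → push 5. Stack: [12, 5]
BINARY_OP * → 12 * 5 = 60. Stack: [60]
STORE_FAST v → v=60. Stack: []
LOAD_FAST b → push 27. Stack: [27]
LOAD_CONST → push 4. Stack: [27, 4]
BINARY_OP << → 27 << 4 = 432. Stack: [432]
LOAD_FAST b → push 27. Stack: [432, 27]
LOAD_CONST → push 6. Stack: [432, 27, 6]
BINARY_OP // → 27 // 6 = 4. Stack: [432, 4]
BINARY_OP + → 432 + 4 = 436. Stack: [436]
STORE_FAST t → t=436. Stack: []
LOAD_FAST t → push 436. Stack: [436]
RETURN_VALUE → return 436.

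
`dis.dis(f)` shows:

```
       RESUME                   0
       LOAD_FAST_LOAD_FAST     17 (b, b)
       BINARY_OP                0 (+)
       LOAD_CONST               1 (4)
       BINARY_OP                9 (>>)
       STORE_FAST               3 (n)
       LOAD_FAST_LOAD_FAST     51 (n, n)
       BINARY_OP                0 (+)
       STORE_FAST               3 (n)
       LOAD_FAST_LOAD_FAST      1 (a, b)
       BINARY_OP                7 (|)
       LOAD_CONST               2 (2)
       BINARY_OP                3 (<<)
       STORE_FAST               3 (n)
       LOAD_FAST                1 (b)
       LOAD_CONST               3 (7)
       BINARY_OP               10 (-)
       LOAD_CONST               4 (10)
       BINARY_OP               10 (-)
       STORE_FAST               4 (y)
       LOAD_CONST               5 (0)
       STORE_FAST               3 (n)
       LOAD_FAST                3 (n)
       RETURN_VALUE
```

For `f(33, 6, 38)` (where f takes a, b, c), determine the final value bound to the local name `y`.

LOAD_FAST_LOAD_FAST b,b → push 6,6. Stack: [6, 6]
BINARY_OP + → 6 + 6 = 12. Stack: [12]
LOAD_CONST → push 4. Stack: [12, 4]
BINARY_OP >> → 12 >> 4 = 0. Stack: [0]
STORE_FAST n → n=0. Stack: []
LOAD_FAST_LOAD_FAST n,n → push 0,0. Stack: [0, 0]
BINARY_OP + → 0 + 0 = 0. Stack: [0]
STORE_FAST n → n=0. Stack: []
LOAD_FAST_LOAD_FAST a,b → push 33,6. Stack: [33, 6]
BINARY_OP | → 33 | 6 = 39. Stack: [39]
LOAD_CONST → push 2. Stack: [39, 2]
BINARY_OP << → 39 << 2 = 156. Stack: [156]
STORE_FAST n → n=156. Stack: []
LOAD_FAST b → push 6. Stack: [6]
LOAD_CONST → push 7. Stack: [6, 7]
BINARY_OP - → 6 - 7 = -1. Stack: [-1]
LOAD_CONST → push 10. Stack: [-1, 10]
BINARY_OP - → -1 - 10 = -11. Stack: [-11]
STORE_FAST y → y=-11. Stack: []
LOAD_CONST → push 0. Stack: [0]
STORE_FAST n → n=0. Stack: []
LOAD_FAST n → push 0. Stack: [0]
RETURN_VALUE → return 0.

-11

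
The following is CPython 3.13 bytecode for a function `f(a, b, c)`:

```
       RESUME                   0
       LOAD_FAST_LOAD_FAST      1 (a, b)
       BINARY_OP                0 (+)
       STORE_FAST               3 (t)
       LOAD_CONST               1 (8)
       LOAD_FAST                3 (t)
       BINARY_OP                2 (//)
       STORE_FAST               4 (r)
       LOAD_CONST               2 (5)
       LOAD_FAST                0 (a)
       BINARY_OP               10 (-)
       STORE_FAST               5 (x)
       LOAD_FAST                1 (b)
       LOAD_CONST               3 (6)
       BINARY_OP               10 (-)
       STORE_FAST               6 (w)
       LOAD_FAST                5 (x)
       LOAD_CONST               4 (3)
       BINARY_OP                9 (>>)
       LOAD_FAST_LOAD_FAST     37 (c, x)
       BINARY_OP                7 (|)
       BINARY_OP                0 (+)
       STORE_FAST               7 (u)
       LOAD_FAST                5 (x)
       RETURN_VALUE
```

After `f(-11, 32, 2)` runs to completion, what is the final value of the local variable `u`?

LOAD_FAST_LOAD_FAST a,b → push -11,32. Stack: [-11, 32]
BINARY_OP + → -11 + 32 = 21. Stack: [21]
STORE_FAST t → t=21. Stack: []
LOAD_CONST → push 8. Stack: [8]
LOAD_FAST t → push 21. Stack: [8, 21]
BINARY_OP // → 8 // 21 = 0. Stack: [0]
STORE_FAST r → r=0. Stack: []
LOAD_CONST → push 5. Stack: [5]
LOAD_FAST a → push -11. Stack: [5, -11]
BINARY_OP - → 5 - -11 = 16. Stack: [16]
STORE_FAST x → x=16. Stack: []
LOAD_FAST b → push 32. Stack: [32]
LOAD_CONST → push 6. Stack: [32, 6]
BINARY_OP - → 32 - 6 = 26. Stack: [26]
STORE_FAST w → w=26. Stack: []
LOAD_FAST x → push 16. Stack: [16]
LOAD_CONST → push 3. Stack: [16, 3]
BINARY_OP >> → 16 >> 3 = 2. Stack: [2]
LOAD_FAST_LOAD_FAST c,x → push 2,16. Stack: [2, 2, 16]
BINARY_OP | → 2 | 16 = 18. Stack: [2, 18]
BINARY_OP + → 2 + 18 = 20. Stack: [20]
STORE_FAST u → u=20. Stack: []
LOAD_FAST x → push 16. Stack: [16]
RETURN_VALUE → return 16.

20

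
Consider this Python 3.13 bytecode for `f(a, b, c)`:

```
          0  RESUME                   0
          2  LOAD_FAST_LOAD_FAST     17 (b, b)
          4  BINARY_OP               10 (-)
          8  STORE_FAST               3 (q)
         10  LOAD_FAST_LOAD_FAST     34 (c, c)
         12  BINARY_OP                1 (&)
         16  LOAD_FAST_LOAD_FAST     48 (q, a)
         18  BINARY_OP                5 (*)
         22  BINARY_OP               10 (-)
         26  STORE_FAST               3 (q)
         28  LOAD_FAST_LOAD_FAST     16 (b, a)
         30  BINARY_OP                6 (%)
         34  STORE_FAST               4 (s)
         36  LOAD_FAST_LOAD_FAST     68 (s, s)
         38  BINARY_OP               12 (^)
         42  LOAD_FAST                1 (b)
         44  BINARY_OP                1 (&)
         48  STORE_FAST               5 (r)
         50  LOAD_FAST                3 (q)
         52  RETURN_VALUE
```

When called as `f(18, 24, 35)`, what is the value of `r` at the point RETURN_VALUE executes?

0

LOAD_FAST_LOAD_FAST b,b → push 24,24. Stack: [24, 24]
BINARY_OP - → 24 - 24 = 0. Stack: [0]
STORE_FAST q → q=0. Stack: []
LOAD_FAST_LOAD_FAST c,c → push 35,35. Stack: [35, 35]
BINARY_OP & → 35 & 35 = 35. Stack: [35]
LOAD_FAST_LOAD_FAST q,a → push 0,18. Stack: [35, 0, 18]
BINARY_OP * → 0 * 18 = 0. Stack: [35, 0]
BINARY_OP - → 35 - 0 = 35. Stack: [35]
STORE_FAST q → q=35. Stack: []
LOAD_FAST_LOAD_FAST b,a → push 24,18. Stack: [24, 18]
BINARY_OP % → 24 % 18 = 6. Stack: [6]
STORE_FAST s → s=6. Stack: []
LOAD_FAST_LOAD_FAST s,s → push 6,6. Stack: [6, 6]
BINARY_OP ^ → 6 ^ 6 = 0. Stack: [0]
LOAD_FAST b → push 24. Stack: [0, 24]
BINARY_OP & → 0 & 24 = 0. Stack: [0]
STORE_FAST r → r=0. Stack: []
LOAD_FAST q → push 35. Stack: [35]
RETURN_VALUE → return 35.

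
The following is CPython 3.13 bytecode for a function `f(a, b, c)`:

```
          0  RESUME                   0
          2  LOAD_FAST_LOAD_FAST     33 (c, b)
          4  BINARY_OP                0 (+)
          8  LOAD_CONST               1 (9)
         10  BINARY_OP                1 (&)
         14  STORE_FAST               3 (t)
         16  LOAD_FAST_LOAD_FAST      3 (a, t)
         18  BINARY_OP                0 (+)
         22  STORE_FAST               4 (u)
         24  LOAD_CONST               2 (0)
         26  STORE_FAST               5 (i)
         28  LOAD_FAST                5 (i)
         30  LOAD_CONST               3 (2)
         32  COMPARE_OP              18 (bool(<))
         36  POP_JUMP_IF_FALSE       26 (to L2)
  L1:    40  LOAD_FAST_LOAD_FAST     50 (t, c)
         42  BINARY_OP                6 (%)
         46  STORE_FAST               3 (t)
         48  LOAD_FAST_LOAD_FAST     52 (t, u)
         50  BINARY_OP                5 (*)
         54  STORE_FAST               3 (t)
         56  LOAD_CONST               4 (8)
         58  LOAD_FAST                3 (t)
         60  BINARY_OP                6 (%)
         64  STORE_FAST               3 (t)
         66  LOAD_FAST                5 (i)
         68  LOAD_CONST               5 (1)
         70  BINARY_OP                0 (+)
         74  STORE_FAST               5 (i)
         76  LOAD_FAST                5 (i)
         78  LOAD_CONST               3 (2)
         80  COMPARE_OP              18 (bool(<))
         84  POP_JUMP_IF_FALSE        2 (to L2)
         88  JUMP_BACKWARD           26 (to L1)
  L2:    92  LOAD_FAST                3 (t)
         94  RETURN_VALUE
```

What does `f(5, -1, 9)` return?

8

LOAD_FAST_LOAD_FAST c,b → push 9,-1. Stack: [9, -1]
BINARY_OP + → 9 + -1 = 8. Stack: [8]
LOAD_CONST → push 9. Stack: [8, 9]
BINARY_OP & → 8 & 9 = 8. Stack: [8]
STORE_FAST t → t=8. Stack: []
LOAD_FAST_LOAD_FAST a,t → push 5,8. Stack: [5, 8]
BINARY_OP + → 5 + 8 = 13. Stack: [13]
STORE_FAST u → u=13. Stack: []
LOAD_CONST → push 0. Stack: [0]
STORE_FAST i → i=0. Stack: []
LOAD_FAST i → push 0. Stack: [0]
LOAD_CONST → push 2. Stack: [0, 2]
COMPARE_OP bool(<) → 0 vs 2 = True. Stack: [True]
POP_JUMP_IF_FALSE → pop True; no jump. Stack: []
LOAD_FAST_LOAD_FAST t,c → push 8,9. Stack: [8, 9]
BINARY_OP % → 8 % 9 = 8. Stack: [8]
STORE_FAST t → t=8. Stack: []
LOAD_FAST_LOAD_FAST t,u → push 8,13. Stack: [8, 13]
BINARY_OP * → 8 * 13 = 104. Stack: [104]
STORE_FAST t → t=104. Stack: []
LOAD_CONST → push 8. Stack: [8]
LOAD_FAST t → push 104. Stack: [8, 104]
BINARY_OP % → 8 % 104 = 8. Stack: [8]
STORE_FAST t → t=8. Stack: []
LOAD_FAST i → push 0. Stack: [0]
LOAD_CONST → push 1. Stack: [0, 1]
BINARY_OP + → 0 + 1 = 1. Stack: [1]
STORE_FAST i → i=1. Stack: []
LOAD_FAST i → push 1. Stack: [1]
LOAD_CONST → push 2. Stack: [1, 2]
COMPARE_OP bool(<) → 1 vs 2 = True. Stack: [True]
POP_JUMP_IF_FALSE → pop True; no jump. Stack: []
LOAD_FAST_LOAD_FAST t,c → push 8,9. Stack: [8, 9]
BINARY_OP % → 8 % 9 = 8. Stack: [8]
STORE_FAST t → t=8. Stack: []
LOAD_FAST_LOAD_FAST t,u → push 8,13. Stack: [8, 13]
BINARY_OP * → 8 * 13 = 104. Stack: [104]
STORE_FAST t → t=104. Stack: []
LOAD_CONST → push 8. Stack: [8]
LOAD_FAST t → push 104. Stack: [8, 104]
BINARY_OP % → 8 % 104 = 8. Stack: [8]
STORE_FAST t → t=8. Stack: []
LOAD_FAST i → push 1. Stack: [1]
LOAD_CONST → push 1. Stack: [1, 1]
BINARY_OP + → 1 + 1 = 2. Stack: [2]
STORE_FAST i → i=2. Stack: []
LOAD_FAST i → push 2. Stack: [2]
LOAD_CONST → push 2. Stack: [2, 2]
COMPARE_OP bool(<) → 2 vs 2 = False. Stack: [False]
POP_JUMP_IF_FALSE → pop False; jump. Stack: []
LOAD_FAST t → push 8. Stack: [8]
RETURN_VALUE → return 8.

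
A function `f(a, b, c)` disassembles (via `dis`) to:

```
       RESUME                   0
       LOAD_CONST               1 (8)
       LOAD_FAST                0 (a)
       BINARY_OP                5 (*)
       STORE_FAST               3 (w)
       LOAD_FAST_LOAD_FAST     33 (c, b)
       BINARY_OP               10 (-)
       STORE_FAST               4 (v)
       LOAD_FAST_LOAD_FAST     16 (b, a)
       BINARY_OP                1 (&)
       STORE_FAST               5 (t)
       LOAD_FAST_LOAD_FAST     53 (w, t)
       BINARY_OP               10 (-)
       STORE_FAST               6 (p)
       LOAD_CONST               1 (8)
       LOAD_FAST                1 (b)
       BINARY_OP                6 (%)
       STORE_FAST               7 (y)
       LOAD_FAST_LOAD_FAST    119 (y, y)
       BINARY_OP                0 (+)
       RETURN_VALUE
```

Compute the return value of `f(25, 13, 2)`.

LOAD_CONST → push 8. Stack: [8]
LOAD_FAST a → push 25. Stack: [8, 25]
BINARY_OP * → 8 * 25 = 200. Stack: [200]
STORE_FAST w → w=200. Stack: []
LOAD_FAST_LOAD_FAST c,b → push 2,13. Stack: [2, 13]
BINARY_OP - → 2 - 13 = -11. Stack: [-11]
STORE_FAST v → v=-11. Stack: []
LOAD_FAST_LOAD_FAST b,a → push 13,25. Stack: [13, 25]
BINARY_OP & → 13 & 25 = 9. Stack: [9]
STORE_FAST t → t=9. Stack: []
LOAD_FAST_LOAD_FAST w,t → push 200,9. Stack: [200, 9]
BINARY_OP - → 200 - 9 = 191. Stack: [191]
STORE_FAST p → p=191. Stack: []
LOAD_CONST → push 8. Stack: [8]
LOAD_FAST b → push 13. Stack: [8, 13]
BINARY_OP % → 8 % 13 = 8. Stack: [8]
STORE_FAST y → y=8. Stack: []
LOAD_FAST_LOAD_FAST y,y → push 8,8. Stack: [8, 8]
BINARY_OP + → 8 + 8 = 16. Stack: [16]
RETURN_VALUE → return 16.

16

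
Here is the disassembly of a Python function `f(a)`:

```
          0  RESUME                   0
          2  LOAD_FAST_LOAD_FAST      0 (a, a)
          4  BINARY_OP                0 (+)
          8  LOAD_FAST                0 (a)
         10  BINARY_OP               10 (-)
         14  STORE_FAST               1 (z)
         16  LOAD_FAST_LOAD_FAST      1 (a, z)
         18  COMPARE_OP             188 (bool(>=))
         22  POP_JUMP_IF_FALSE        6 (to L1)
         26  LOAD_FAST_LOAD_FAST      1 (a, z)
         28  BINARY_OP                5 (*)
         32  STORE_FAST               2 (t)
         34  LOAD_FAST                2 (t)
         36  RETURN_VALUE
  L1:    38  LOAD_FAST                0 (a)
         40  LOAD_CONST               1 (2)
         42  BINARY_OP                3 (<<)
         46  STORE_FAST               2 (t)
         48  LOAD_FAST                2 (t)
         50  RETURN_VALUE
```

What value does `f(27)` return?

LOAD_FAST_LOAD_FAST a,a → push 27,27. Stack: [27, 27]
BINARY_OP + → 27 + 27 = 54. Stack: [54]
LOAD_FAST a → push 27. Stack: [54, 27]
BINARY_OP - → 54 - 27 = 27. Stack: [27]
STORE_FAST z → z=27. Stack: []
LOAD_FAST_LOAD_FAST a,z → push 27,27. Stack: [27, 27]
COMPARE_OP bool(>=) → 27 vs 27 = True. Stack: [True]
POP_JUMP_IF_FALSE → pop True; no jump. Stack: []
LOAD_FAST_LOAD_FAST a,z → push 27,27. Stack: [27, 27]
BINARY_OP * → 27 * 27 = 729. Stack: [729]
STORE_FAST t → t=729. Stack: []
LOAD_FAST t → push 729. Stack: [729]
RETURN_VALUE → return 729.

729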